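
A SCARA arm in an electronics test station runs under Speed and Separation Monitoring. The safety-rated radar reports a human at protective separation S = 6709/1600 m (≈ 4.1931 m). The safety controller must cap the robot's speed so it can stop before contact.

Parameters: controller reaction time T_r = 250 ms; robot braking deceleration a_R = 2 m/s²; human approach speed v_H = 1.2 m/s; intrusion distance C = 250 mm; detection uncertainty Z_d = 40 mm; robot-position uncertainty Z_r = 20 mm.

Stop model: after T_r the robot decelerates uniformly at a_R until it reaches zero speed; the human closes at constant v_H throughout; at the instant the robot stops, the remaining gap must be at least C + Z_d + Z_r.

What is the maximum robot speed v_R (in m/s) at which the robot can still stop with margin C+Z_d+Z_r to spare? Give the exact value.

v_R_max = 49/20 m/s = 2.4500 m/s

quadratic (1/4)·v² + (17/20)·v + (-5733/1600) = 0
  disc = (17/20)² − 4·(1/4)·(-5733/1600) = 6889/1600 ; √disc = 83/40
  v_R = (−(17/20) + 83/40) / (2·(1/4)) = 49/20 m/s
check:
braking lasts T_s = (49/20)/2 = 1.2250 s
reaction-phase robot travel = 2.4500·0.2500 = 0.6125 m
robot covers 2.4500·1.2250 − ½·2.0000·1.2250² = 1.5006 m while stopping
person approaches 1.2000·(0.2500+1.2250) = 1.7700 m
residual clearance needed = 0.2500+0.0400+0.0200 = 0.3100 m
sum ≈ 0.6125+1.5006+1.7700+0.3100 ≈ 4.1931 m = S ✓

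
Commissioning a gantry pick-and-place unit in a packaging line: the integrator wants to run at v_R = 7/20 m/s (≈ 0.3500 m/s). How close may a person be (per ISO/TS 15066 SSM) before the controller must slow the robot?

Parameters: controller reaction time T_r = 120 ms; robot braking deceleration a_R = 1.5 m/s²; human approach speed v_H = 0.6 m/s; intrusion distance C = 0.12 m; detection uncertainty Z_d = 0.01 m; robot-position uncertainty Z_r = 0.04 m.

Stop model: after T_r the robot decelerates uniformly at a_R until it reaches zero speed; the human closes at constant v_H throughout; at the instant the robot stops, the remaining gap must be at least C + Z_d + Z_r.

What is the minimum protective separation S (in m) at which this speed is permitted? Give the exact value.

S_min = 2789/6000 m = 0.4648 m

T_s = v_R/a_R = (7/20)/(3/2) = 0.2333 s
robot in T_r: 0.3500·0.1200 = 0.0420 m
robot covers 0.3500·0.2333 − ½·1.5000·0.2333² = 0.0408 m while stopping
human closes 0.6000·0.3533 = 0.2120 m
residual clearance needed = 0.1200+0.0100+0.0400 = 0.1700 m
S_min ≈ 0.0420+0.0408+0.2120+0.1700  ⇒  S_min = 2789/6000 m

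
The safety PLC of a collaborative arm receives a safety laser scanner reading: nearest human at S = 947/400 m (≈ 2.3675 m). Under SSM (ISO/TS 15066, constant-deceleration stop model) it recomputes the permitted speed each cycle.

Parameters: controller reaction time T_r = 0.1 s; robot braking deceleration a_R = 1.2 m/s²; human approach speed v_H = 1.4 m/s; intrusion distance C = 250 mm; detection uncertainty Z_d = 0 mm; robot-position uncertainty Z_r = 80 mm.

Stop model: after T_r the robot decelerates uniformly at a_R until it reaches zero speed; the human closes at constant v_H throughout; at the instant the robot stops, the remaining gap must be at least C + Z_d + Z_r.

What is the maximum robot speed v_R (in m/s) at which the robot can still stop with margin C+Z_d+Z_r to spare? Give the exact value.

collect terms ⇒ (5/12)·v_R² + (19/15)·v_R + (-759/400) = 0
  disc = (19/15)² − 4·(5/12)·(-759/400) = 17161/3600 ; √disc = 131/60
  v_R = (−(19/15) + 131/60) / (2·(5/12)) = 11/10 m/s
check:
T_s = v_R/a_R = (11/10)/(6/5) = 0.9167 s
robot covers v_R·T_r = 1.1000·0.1000 = 0.1100 m before braking
robot under decel: 1.1000²/(2·1.2000) = 0.5042 m
person approaches 1.4000·(0.1000+0.9167) = 1.4233 m
residual clearance needed = 0.2500+0.0000+0.0800 = 0.3300 m
sum ≈ 0.1100+0.5042+1.4233+0.3300 ≈ 2.3675 m = S ✓

v_R_max = 11/10 m/s = 1.1000 m/s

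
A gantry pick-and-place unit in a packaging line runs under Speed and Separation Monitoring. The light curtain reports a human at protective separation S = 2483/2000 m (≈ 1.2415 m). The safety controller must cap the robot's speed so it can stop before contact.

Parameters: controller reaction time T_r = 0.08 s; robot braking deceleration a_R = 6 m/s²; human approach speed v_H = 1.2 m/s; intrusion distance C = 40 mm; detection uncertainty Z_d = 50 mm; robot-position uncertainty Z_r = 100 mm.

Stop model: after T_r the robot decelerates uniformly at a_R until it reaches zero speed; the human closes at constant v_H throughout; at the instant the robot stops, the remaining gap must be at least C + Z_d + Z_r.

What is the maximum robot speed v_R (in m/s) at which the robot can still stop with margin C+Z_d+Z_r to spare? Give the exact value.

v_R_max = 21/10 m/s = 2.1000 m/s

collect terms ⇒ (1/12)·v_R² + (7/25)·v_R + (-1911/2000) = 0
  disc = (7/25)² − 4·(1/12)·(-1911/2000) = 3969/10000 ; √disc = 63/100
  v_R = (−(7/25) + 63/100) / (2·(1/12)) = 21/10 m/s
check:
braking lasts T_s = (21/10)/6 = 0.3500 s
reaction-phase robot travel = 2.1000·0.0800 = 0.1680 m
robot under decel: 2.1000²/(2·6.0000) = 0.3675 m
human closes 1.2000·0.4300 = 0.5160 m
C+Z_d+Z_r = 0.0400+0.0500+0.1000 = 0.1900 m
sum ≈ 0.1680+0.3675+0.5160+0.1900 ≈ 1.2415 m = S ✓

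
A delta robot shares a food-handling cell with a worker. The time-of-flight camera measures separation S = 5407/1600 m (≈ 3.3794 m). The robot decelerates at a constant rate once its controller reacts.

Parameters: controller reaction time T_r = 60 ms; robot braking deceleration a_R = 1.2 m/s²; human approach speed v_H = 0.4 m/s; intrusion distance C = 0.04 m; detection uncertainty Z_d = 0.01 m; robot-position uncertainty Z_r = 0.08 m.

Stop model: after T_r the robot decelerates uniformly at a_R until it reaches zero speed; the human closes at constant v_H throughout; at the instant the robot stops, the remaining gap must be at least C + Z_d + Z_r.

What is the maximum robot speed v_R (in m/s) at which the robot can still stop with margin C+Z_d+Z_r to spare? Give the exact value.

v_R_max = 47/20 m/s = 2.3500 m/s

quadratic (5/12)·v² + (59/150)·v + (-25803/8000) = 0
  disc = (59/150)² − 4·(5/12)·(-25803/8000) = 1990921/360000 ; √disc = 1411/600
  v_R = (−(59/150) + 1411/600) / (2·(5/12)) = 47/20 m/s
check:
T_s = v_R/a_R = (47/20)/(6/5) = 1.9583 s
robot covers v_R·T_r = 2.3500·0.0600 = 0.1410 m before braking
robot covers 2.3500·1.9583 − ½·1.2000·1.9583² = 2.3010 m while stopping
person approaches 0.4000·(0.0600+1.9583) = 0.8073 m
C+Z_d+Z_r = 0.0400+0.0100+0.0800 = 0.1300 m
sum ≈ 0.1410+2.3010+0.8073+0.1300 ≈ 3.3794 m = S ✓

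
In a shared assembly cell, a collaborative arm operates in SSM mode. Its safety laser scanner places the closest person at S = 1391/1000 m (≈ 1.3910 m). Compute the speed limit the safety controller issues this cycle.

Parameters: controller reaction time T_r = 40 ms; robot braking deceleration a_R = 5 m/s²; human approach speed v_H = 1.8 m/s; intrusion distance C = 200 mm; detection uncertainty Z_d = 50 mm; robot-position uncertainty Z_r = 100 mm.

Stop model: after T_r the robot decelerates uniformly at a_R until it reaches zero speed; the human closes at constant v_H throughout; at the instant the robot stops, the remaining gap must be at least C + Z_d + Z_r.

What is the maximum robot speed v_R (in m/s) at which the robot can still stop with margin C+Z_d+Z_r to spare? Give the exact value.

v_R_max = 17/10 m/s = 1.7000 m/s

at the boundary: (1/10)·v² + (2/5)·v + (-969/1000) = 0
  disc = (2/5)² − 4·(1/10)·(-969/1000) = 1369/2500 ; √disc = 37/50
  v_R = (−(2/5) + 37/50) / (2·(1/10)) = 17/10 m/s
check:
T_s = v_R/a_R = (17/10)/5 = 0.3400 s
reaction-phase robot travel = 1.7000·0.0400 = 0.0680 m
robot under decel: 1.7000²/(2·5.0000) = 0.2890 m
person approaches 1.8000·(0.0400+0.3400) = 0.6840 m
C+Z_d+Z_r = 0.2000+0.0500+0.1000 = 0.3500 m
sum ≈ 0.0680+0.2890+0.6840+0.3500 ≈ 1.3910 m = S ✓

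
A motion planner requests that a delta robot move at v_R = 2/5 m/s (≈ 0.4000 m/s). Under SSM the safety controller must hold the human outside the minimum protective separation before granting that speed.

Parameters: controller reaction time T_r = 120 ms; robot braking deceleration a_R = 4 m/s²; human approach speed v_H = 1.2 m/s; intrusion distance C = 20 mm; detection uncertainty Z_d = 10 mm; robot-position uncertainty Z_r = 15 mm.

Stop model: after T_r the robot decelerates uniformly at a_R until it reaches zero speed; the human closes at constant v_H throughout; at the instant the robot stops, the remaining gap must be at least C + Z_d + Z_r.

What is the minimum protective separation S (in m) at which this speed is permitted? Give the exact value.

stop time T_s = (2/5)/4 = 0.1000 s
reaction-phase robot travel = 0.4000·0.1200 = 0.0480 m
robot under decel: 0.4000²/(2·4.0000) = 0.0200 m
human over T_r+T_s: 1.2000·(0.1200+0.1000) = 0.2640 m
margins: 0.0200+0.0100+0.0150 = 0.0450 m
S_min ≈ 0.0480+0.0200+0.2640+0.0450  ⇒  S_min = 377/1000 m

S_min = 377/1000 m = 0.3770 m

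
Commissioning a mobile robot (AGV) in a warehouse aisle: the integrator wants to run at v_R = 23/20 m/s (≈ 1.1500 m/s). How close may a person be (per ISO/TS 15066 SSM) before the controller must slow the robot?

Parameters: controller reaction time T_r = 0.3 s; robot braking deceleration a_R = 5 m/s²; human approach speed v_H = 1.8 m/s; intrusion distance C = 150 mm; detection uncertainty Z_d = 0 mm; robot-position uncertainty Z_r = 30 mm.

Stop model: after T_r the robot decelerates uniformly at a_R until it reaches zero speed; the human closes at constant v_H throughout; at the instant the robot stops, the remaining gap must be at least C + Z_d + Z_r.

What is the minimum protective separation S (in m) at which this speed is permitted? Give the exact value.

S_min = 1289/800 m = 1.6113 m

stop time T_s = (23/20)/5 = 0.2300 s
robot covers v_R·T_r = 1.1500·0.3000 = 0.3450 m before braking
robot covers 1.1500·0.2300 − ½·5.0000·0.2300² = 0.1323 m while stopping
human over T_r+T_s: 1.8000·(0.3000+0.2300) = 0.9540 m
C+Z_d+Z_r = 0.1500+0.0000+0.0300 = 0.1800 m
S_min ≈ 0.3450+0.1323+0.9540+0.1800  ⇒  S_min = 1289/800 m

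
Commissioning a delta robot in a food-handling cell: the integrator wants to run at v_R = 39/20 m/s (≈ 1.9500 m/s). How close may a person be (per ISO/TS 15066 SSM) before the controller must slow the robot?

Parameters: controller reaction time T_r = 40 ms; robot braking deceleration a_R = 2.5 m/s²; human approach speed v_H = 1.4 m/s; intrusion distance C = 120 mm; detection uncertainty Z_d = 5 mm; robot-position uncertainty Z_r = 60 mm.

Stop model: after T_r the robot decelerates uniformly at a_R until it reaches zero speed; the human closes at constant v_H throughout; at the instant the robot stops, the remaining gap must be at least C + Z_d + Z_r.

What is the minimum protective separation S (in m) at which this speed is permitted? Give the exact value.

braking lasts T_s = (39/20)/(5/2) = 0.7800 s
robot in T_r: 1.9500·0.0400 = 0.0780 m
robot under decel: 1.9500²/(2·2.5000) = 0.7605 m
human closes 1.4000·0.8200 = 1.1480 m
margins: 0.1200+0.0050+0.0600 = 0.1850 m
S_min ≈ 0.0780+0.7605+1.1480+0.1850  ⇒  S_min = 4343/2000 m

S_min = 4343/2000 m = 2.1715 m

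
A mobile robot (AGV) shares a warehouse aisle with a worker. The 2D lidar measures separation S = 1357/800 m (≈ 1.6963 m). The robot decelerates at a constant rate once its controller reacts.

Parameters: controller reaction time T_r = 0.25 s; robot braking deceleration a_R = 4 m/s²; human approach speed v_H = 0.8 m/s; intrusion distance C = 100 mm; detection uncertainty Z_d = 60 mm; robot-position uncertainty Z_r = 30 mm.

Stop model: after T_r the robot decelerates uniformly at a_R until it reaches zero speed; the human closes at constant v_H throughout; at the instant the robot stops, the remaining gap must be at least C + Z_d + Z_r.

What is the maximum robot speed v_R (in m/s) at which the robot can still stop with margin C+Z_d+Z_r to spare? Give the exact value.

collect terms ⇒ (1/8)·v_R² + (9/20)·v_R + (-209/160) = 0
  disc = (9/20)² − 4·(1/8)·(-209/160) = 1369/1600 ; √disc = 37/40
  v_R = (−(9/20) + 37/40) / (2·(1/8)) = 19/10 m/s
check:
T_s = v_R/a_R = (19/10)/4 = 0.4750 s
robot in T_r: 1.9000·0.2500 = 0.4750 m
robot covers 1.9000·0.4750 − ½·4.0000·0.4750² = 0.4512 m while stopping
human over T_r+T_s: 0.8000·(0.2500+0.4750) = 0.5800 m
residual clearance needed = 0.1000+0.0600+0.0300 = 0.1900 m
sum ≈ 0.4750+0.4512+0.5800+0.1900 ≈ 1.6963 m = S ✓

v_R_max = 19/10 m/s = 1.9000 m/s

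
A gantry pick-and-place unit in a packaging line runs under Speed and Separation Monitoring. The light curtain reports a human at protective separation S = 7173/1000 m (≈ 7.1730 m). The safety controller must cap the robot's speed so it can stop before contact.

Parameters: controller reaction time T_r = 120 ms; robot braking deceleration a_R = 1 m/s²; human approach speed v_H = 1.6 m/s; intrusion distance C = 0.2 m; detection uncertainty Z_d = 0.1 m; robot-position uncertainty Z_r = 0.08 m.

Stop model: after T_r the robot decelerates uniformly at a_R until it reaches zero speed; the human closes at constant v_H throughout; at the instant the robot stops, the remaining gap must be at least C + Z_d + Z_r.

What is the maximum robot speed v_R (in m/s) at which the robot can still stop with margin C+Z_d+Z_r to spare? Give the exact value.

collect terms ⇒ (1/2)·v_R² + (43/25)·v_R + (-6601/1000) = 0
  disc = (43/25)² − 4·(1/2)·(-6601/1000) = 40401/2500 ; √disc = 201/50
  v_R = (−(43/25) + 201/50) / (2·(1/2)) = 23/10 m/s
check:
braking lasts T_s = (23/10)/1 = 2.3000 s
robot in T_r: 2.3000·0.1200 = 0.2760 m
braking distance = 2.3000²/(2·1.0000) = 2.6450 m
human over T_r+T_s: 1.6000·(0.1200+2.3000) = 3.8720 m
residual clearance needed = 0.2000+0.1000+0.0800 = 0.3800 m
sum ≈ 0.2760+2.6450+3.8720+0.3800 ≈ 7.1730 m = S ✓

v_R_max = 23/10 m/s = 2.3000 m/s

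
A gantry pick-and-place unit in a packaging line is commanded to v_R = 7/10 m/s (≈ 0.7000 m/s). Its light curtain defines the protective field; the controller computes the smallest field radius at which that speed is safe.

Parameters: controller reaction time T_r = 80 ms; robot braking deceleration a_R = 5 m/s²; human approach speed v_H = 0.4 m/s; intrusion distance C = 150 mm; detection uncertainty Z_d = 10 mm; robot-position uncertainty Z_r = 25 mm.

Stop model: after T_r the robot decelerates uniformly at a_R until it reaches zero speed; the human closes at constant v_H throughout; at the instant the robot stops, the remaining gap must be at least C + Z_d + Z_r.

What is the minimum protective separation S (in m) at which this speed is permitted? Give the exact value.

S_min = 189/500 m = 0.3780 m

stop time T_s = (7/10)/5 = 0.1400 s
robot in T_r: 0.7000·0.0800 = 0.0560 m
robot covers 0.7000·0.1400 − ½·5.0000·0.1400² = 0.0490 m while stopping
human closes 0.4000·0.2200 = 0.0880 m
margins: 0.1500+0.0100+0.0250 = 0.1850 m
S_min ≈ 0.0560+0.0490+0.0880+0.1850  ⇒  S_min = 189/500 m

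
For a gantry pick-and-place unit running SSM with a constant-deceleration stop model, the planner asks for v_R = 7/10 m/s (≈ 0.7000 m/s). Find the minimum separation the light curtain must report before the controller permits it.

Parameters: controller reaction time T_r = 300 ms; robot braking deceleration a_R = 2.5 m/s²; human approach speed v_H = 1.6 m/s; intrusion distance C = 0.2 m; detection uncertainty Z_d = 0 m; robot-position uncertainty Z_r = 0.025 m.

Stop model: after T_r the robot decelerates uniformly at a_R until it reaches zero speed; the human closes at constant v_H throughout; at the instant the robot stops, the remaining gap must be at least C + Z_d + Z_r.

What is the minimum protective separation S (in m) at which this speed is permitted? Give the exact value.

stop time T_s = (7/10)/(5/2) = 0.2800 s
robot in T_r: 0.7000·0.3000 = 0.2100 m
robot under decel: 0.7000²/(2·2.5000) = 0.0980 m
human over T_r+T_s: 1.6000·(0.3000+0.2800) = 0.9280 m
residual clearance needed = 0.2000+0.0000+0.0250 = 0.2250 m
S_min ≈ 0.2100+0.0980+0.9280+0.2250  ⇒  S_min = 1461/1000 m

S_min = 1461/1000 m = 1.4610 m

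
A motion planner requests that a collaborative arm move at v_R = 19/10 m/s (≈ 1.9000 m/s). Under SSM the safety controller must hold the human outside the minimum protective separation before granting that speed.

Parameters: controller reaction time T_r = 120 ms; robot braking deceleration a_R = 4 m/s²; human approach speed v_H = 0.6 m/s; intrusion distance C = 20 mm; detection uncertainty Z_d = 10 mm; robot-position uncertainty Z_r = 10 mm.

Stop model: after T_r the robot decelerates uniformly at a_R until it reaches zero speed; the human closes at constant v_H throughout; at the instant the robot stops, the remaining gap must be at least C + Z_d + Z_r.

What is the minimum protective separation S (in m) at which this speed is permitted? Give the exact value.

S_min = 861/800 m = 1.0762 m

T_s = v_R/a_R = (19/10)/4 = 0.4750 s
robot covers v_R·T_r = 1.9000·0.1200 = 0.2280 m before braking
robot covers 1.9000·0.4750 − ½·4.0000·0.4750² = 0.4512 m while stopping
human closes 0.6000·0.5950 = 0.3570 m
C+Z_d+Z_r = 0.0200+0.0100+0.0100 = 0.0400 m
S_min ≈ 0.2280+0.4512+0.3570+0.0400  ⇒  S_min = 861/800 m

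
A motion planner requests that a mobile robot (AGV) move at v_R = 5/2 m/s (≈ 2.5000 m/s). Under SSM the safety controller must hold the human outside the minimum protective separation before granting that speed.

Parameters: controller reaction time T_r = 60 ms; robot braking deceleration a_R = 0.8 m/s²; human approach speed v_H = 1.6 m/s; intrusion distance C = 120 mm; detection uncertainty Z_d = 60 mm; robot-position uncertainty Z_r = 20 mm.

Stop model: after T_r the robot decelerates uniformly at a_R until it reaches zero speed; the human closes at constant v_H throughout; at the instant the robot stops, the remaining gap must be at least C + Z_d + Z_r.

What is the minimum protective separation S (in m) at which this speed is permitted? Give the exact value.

stop time T_s = (5/2)/(4/5) = 3.1250 s
reaction-phase robot travel = 2.5000·0.0600 = 0.1500 m
robot covers 2.5000·3.1250 − ½·0.8000·3.1250² = 3.9062 m while stopping
human over T_r+T_s: 1.6000·(0.0600+3.1250) = 5.0960 m
margins: 0.1200+0.0600+0.0200 = 0.2000 m
S_min ≈ 0.1500+3.9062+5.0960+0.2000  ⇒  S_min = 37409/4000 m

S_min = 37409/4000 m = 9.3522 m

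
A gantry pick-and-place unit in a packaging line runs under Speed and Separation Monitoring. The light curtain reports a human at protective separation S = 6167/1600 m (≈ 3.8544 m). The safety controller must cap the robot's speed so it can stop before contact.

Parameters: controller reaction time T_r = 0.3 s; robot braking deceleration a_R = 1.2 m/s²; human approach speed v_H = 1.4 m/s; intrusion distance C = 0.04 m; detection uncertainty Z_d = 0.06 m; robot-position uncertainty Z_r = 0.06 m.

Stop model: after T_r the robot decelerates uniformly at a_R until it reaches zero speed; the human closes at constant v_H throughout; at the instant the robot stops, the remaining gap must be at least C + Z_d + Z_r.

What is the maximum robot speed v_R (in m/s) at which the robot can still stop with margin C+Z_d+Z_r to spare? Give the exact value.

collect terms ⇒ (5/12)·v_R² + (22/15)·v_R + (-5239/1600) = 0
  disc = (22/15)² − 4·(5/12)·(-5239/1600) = 109561/14400 ; √disc = 331/120
  v_R = (−(22/15) + 331/120) / (2·(5/12)) = 31/20 m/s
check:
T_s = v_R/a_R = (31/20)/(6/5) = 1.2917 s
robot in T_r: 1.5500·0.3000 = 0.4650 m
robot covers 1.5500·1.2917 − ½·1.2000·1.2917² = 1.0010 m while stopping
person approaches 1.4000·(0.3000+1.2917) = 2.2283 m
C+Z_d+Z_r = 0.0400+0.0600+0.0600 = 0.1600 m
sum ≈ 0.4650+1.0010+2.2283+0.1600 ≈ 3.8544 m = S ✓

v_R_max = 31/20 m/s = 1.5500 m/s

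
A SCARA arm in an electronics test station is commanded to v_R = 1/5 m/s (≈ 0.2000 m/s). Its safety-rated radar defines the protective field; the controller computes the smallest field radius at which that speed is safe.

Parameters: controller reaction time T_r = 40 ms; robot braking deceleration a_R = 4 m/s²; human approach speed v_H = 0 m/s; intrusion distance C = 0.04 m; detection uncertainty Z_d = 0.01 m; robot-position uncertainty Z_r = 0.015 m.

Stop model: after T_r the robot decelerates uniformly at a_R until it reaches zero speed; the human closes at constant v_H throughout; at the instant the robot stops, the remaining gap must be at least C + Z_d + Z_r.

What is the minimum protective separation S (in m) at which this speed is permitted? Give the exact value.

S_min = 39/500 m = 0.0780 m

braking lasts T_s = (1/5)/4 = 0.0500 s
robot covers v_R·T_r = 0.2000·0.0400 = 0.0080 m before braking
robot under decel: 0.2000²/(2·4.0000) = 0.0050 m
human over T_r+T_s: 0.0000·(0.0400+0.0500) = 0.0000 m
residual clearance needed = 0.0400+0.0100+0.0150 = 0.0650 m
S_min ≈ 0.0080+0.0050+0.0000+0.0650  ⇒  S_min = 39/500 m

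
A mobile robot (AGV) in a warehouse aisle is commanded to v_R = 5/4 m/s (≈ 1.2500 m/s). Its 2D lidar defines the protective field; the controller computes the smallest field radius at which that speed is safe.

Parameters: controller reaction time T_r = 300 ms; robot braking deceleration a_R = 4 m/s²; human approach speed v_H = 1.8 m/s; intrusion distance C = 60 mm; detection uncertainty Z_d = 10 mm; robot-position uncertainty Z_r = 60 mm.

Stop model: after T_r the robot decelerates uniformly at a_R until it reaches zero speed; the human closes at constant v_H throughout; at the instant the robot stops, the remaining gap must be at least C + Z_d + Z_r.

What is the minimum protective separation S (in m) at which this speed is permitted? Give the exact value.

S_min = 5769/3200 m = 1.8028 m

braking lasts T_s = (5/4)/4 = 0.3125 s
reaction-phase robot travel = 1.2500·0.3000 = 0.3750 m
robot under decel: 1.2500²/(2·4.0000) = 0.1953 m
human closes 1.8000·0.6125 = 1.1025 m
margins: 0.0600+0.0100+0.0600 = 0.1300 m
S_min ≈ 0.3750+0.1953+1.1025+0.1300  ⇒  S_min = 5769/3200 m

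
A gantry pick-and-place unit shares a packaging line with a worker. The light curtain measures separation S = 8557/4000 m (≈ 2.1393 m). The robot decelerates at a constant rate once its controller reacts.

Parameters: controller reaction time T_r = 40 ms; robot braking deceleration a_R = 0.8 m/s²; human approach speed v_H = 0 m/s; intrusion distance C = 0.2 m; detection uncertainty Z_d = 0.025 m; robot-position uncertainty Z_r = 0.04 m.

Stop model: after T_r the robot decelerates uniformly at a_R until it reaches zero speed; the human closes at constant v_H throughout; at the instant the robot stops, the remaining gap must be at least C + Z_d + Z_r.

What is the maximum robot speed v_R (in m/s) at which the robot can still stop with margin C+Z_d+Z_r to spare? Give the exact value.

v_R_max = 17/10 m/s = 1.7000 m/s

collect terms ⇒ (5/8)·v_R² + (1/25)·v_R + (-7497/4000) = 0
  disc = (1/25)² − 4·(5/8)·(-7497/4000) = 187489/40000 ; √disc = 433/200
  v_R = (−(1/25) + 433/200) / (2·(5/8)) = 17/10 m/s
check:
stop time T_s = (17/10)/(4/5) = 2.1250 s
reaction-phase robot travel = 1.7000·0.0400 = 0.0680 m
robot under decel: 1.7000²/(2·0.8000) = 1.8062 m
human closes 0.0000·2.1650 = 0.0000 m
margins: 0.2000+0.0250+0.0400 = 0.2650 m
sum ≈ 0.0680+1.8062+0.0000+0.2650 ≈ 2.1393 m = S ✓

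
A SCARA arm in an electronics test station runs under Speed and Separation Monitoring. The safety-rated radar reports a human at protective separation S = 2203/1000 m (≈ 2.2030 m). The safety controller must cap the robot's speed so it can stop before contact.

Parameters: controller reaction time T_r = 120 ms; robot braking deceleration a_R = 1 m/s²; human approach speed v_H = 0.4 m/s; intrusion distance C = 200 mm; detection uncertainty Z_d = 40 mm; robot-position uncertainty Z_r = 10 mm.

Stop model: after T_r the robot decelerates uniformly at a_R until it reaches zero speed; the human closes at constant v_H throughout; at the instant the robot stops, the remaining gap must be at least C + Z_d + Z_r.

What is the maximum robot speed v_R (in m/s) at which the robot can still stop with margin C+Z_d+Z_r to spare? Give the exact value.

quadratic (1/2)·v² + (13/25)·v + (-381/200) = 0
  disc = (13/25)² − 4·(1/2)·(-381/200) = 10201/2500 ; √disc = 101/50
  v_R = (−(13/25) + 101/50) / (2·(1/2)) = 3/2 m/s
check:
stop time T_s = (3/2)/1 = 1.5000 s
reaction-phase robot travel = 1.5000·0.1200 = 0.1800 m
robot covers 1.5000·1.5000 − ½·1.0000·1.5000² = 1.1250 m while stopping
person approaches 0.4000·(0.1200+1.5000) = 0.6480 m
residual clearance needed = 0.2000+0.0400+0.0100 = 0.2500 m
sum ≈ 0.1800+1.1250+0.6480+0.2500 ≈ 2.2030 m = S ✓

v_R_max = 3/2 m/s = 1.5000 m/s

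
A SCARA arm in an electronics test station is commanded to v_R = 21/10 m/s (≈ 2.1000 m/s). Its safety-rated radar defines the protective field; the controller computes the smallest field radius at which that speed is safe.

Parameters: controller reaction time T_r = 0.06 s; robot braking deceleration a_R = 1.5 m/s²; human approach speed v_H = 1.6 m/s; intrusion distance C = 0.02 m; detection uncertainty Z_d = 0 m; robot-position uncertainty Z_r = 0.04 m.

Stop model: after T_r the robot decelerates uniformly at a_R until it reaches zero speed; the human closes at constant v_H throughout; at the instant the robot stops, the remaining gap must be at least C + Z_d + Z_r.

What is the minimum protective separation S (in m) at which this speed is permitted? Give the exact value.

S_min = 499/125 m = 3.9920 m

T_s = v_R/a_R = (21/10)/(3/2) = 1.4000 s
robot in T_r: 2.1000·0.0600 = 0.1260 m
braking distance = 2.1000²/(2·1.5000) = 1.4700 m
person approaches 1.6000·(0.0600+1.4000) = 2.3360 m
C+Z_d+Z_r = 0.0200+0.0000+0.0400 = 0.0600 m
S_min ≈ 0.1260+1.4700+2.3360+0.0600  ⇒  S_min = 499/125 m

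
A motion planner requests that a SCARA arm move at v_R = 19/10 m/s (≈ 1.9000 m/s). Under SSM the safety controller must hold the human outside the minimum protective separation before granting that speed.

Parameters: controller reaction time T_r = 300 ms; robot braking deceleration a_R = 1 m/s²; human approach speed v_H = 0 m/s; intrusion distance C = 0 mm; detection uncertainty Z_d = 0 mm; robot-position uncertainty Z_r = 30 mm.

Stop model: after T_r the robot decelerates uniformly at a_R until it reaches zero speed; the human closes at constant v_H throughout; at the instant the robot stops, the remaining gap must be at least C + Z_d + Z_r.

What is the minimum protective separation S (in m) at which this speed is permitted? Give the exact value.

S_min = 481/200 m = 2.4050 m

braking lasts T_s = (19/10)/1 = 1.9000 s
robot in T_r: 1.9000·0.3000 = 0.5700 m
robot under decel: 1.9000²/(2·1.0000) = 1.8050 m
person approaches 0.0000·(0.3000+1.9000) = 0.0000 m
C+Z_d+Z_r = 0.0000+0.0000+0.0300 = 0.0300 m
S_min ≈ 0.5700+1.8050+0.0000+0.0300  ⇒  S_min = 481/200 m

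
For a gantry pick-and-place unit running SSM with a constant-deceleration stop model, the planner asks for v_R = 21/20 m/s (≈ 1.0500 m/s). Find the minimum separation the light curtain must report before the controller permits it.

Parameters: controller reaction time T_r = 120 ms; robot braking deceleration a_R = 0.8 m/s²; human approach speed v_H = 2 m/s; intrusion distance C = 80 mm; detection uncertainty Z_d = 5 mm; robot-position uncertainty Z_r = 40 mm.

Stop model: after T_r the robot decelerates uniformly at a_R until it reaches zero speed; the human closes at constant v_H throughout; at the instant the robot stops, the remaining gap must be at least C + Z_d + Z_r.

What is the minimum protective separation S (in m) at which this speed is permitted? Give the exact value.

T_s = v_R/a_R = (21/20)/(4/5) = 1.3125 s
robot in T_r: 1.0500·0.1200 = 0.1260 m
robot under decel: 1.0500²/(2·0.8000) = 0.6891 m
human over T_r+T_s: 2.0000·(0.1200+1.3125) = 2.8650 m
residual clearance needed = 0.0800+0.0050+0.0400 = 0.1250 m
S_min ≈ 0.1260+0.6891+2.8650+0.1250  ⇒  S_min = 60881/16000 m

S_min = 60881/16000 m = 3.8051 m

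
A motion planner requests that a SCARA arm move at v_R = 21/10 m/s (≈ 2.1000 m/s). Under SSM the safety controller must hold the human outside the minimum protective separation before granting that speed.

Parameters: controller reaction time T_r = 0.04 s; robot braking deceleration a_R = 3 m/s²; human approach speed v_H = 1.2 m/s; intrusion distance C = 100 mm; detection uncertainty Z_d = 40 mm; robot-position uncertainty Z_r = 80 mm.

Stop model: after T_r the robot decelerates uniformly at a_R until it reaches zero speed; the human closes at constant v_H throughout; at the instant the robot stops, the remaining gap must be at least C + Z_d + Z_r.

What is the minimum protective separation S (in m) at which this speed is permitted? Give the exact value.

S_min = 1927/1000 m = 1.9270 m

braking lasts T_s = (21/10)/3 = 0.7000 s
robot in T_r: 2.1000·0.0400 = 0.0840 m
robot covers 2.1000·0.7000 − ½·3.0000·0.7000² = 0.7350 m while stopping
human over T_r+T_s: 1.2000·(0.0400+0.7000) = 0.8880 m
C+Z_d+Z_r = 0.1000+0.0400+0.0800 = 0.2200 m
S_min ≈ 0.0840+0.7350+0.8880+0.2200  ⇒  S_min = 1927/1000 m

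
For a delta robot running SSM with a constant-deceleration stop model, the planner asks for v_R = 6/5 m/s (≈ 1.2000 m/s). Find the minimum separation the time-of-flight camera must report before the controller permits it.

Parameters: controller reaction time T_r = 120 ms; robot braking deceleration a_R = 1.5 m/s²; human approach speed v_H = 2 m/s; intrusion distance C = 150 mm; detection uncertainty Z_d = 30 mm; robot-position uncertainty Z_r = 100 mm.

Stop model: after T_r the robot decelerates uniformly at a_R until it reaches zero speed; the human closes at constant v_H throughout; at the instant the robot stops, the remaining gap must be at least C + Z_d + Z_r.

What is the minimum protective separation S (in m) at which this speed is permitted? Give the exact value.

T_s = v_R/a_R = (6/5)/(3/2) = 0.8000 s
reaction-phase robot travel = 1.2000·0.1200 = 0.1440 m
robot covers 1.2000·0.8000 − ½·1.5000·0.8000² = 0.4800 m while stopping
human over T_r+T_s: 2.0000·(0.1200+0.8000) = 1.8400 m
C+Z_d+Z_r = 0.1500+0.0300+0.1000 = 0.2800 m
S_min ≈ 0.1440+0.4800+1.8400+0.2800  ⇒  S_min = 343/125 m

S_min = 343/125 m = 2.7440 m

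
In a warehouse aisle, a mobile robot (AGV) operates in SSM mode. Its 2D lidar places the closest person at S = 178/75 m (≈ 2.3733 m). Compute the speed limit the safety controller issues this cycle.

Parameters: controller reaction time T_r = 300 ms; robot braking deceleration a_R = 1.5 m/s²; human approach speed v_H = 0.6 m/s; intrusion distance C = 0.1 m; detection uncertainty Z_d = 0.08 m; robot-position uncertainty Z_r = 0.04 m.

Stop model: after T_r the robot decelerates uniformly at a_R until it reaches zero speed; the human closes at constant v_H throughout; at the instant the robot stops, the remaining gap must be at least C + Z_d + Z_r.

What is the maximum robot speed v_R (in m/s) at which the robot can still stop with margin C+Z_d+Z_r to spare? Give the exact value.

v_R_max = 8/5 m/s = 1.6000 m/s

at the boundary: (1/3)·v² + (7/10)·v + (-148/75) = 0
  disc = (7/10)² − 4·(1/3)·(-148/75) = 2809/900 ; √disc = 53/30
  v_R = (−(7/10) + 53/30) / (2·(1/3)) = 8/5 m/s
check:
braking lasts T_s = (8/5)/(3/2) = 1.0667 s
robot in T_r: 1.6000·0.3000 = 0.4800 m
braking distance = 1.6000²/(2·1.5000) = 0.8533 m
person approaches 0.6000·(0.3000+1.0667) = 0.8200 m
residual clearance needed = 0.1000+0.0800+0.0400 = 0.2200 m
sum ≈ 0.4800+0.8533+0.8200+0.2200 ≈ 2.3733 m = S ✓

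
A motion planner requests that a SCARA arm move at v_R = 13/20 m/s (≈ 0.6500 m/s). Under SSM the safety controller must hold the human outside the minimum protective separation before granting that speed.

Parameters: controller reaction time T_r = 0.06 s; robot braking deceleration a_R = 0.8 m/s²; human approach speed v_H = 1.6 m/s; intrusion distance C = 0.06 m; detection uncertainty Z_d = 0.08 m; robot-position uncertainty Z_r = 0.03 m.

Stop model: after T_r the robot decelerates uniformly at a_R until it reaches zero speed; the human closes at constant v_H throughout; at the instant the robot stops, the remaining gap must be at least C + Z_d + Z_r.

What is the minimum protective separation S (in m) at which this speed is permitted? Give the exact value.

T_s = v_R/a_R = (13/20)/(4/5) = 0.8125 s
reaction-phase robot travel = 0.6500·0.0600 = 0.0390 m
robot under decel: 0.6500²/(2·0.8000) = 0.2641 m
person approaches 1.6000·(0.0600+0.8125) = 1.3960 m
margins: 0.0600+0.0800+0.0300 = 0.1700 m
S_min ≈ 0.0390+0.2641+1.3960+0.1700  ⇒  S_min = 5981/3200 m

S_min = 5981/3200 m = 1.8691 m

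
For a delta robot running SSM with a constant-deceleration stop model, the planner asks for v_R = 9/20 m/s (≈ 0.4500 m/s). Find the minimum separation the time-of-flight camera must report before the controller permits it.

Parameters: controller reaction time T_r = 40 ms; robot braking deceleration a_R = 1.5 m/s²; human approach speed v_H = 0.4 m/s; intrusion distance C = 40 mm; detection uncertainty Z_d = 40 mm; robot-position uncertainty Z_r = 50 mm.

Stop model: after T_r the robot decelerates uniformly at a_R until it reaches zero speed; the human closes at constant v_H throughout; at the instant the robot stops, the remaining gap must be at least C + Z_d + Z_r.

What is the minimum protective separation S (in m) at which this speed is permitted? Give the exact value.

S_min = 703/2000 m = 0.3515 m

braking lasts T_s = (9/20)/(3/2) = 0.3000 s
reaction-phase robot travel = 0.4500·0.0400 = 0.0180 m
braking distance = 0.4500²/(2·1.5000) = 0.0675 m
person approaches 0.4000·(0.0400+0.3000) = 0.1360 m
margins: 0.0400+0.0400+0.0500 = 0.1300 m
S_min ≈ 0.0180+0.0675+0.1360+0.1300  ⇒  S_min = 703/2000 m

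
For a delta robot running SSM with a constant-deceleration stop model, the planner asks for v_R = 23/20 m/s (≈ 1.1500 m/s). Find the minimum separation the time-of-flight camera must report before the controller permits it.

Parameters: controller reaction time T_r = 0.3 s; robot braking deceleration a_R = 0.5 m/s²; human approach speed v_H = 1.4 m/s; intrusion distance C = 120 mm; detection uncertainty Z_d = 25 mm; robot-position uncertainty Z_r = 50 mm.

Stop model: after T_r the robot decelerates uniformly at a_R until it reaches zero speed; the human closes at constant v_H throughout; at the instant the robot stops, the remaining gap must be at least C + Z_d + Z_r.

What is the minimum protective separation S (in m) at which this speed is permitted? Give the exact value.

braking lasts T_s = (23/20)/(1/2) = 2.3000 s
reaction-phase robot travel = 1.1500·0.3000 = 0.3450 m
robot covers 1.1500·2.3000 − ½·0.5000·2.3000² = 1.3225 m while stopping
human over T_r+T_s: 1.4000·(0.3000+2.3000) = 3.6400 m
C+Z_d+Z_r = 0.1200+0.0250+0.0500 = 0.1950 m
S_min ≈ 0.3450+1.3225+3.6400+0.1950  ⇒  S_min = 2201/400 m

S_min = 2201/400 m = 5.5025 m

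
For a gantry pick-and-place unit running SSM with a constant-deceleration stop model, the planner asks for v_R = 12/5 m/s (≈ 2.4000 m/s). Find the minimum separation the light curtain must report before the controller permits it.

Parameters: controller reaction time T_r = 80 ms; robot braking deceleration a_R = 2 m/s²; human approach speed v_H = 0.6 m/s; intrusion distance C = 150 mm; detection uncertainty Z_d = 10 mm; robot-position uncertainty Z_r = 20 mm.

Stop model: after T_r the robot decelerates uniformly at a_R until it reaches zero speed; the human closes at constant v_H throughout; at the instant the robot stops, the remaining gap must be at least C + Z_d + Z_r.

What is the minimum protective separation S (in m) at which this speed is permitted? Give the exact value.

stop time T_s = (12/5)/2 = 1.2000 s
robot in T_r: 2.4000·0.0800 = 0.1920 m
braking distance = 2.4000²/(2·2.0000) = 1.4400 m
human closes 0.6000·1.2800 = 0.7680 m
margins: 0.1500+0.0100+0.0200 = 0.1800 m
S_min ≈ 0.1920+1.4400+0.7680+0.1800  ⇒  S_min = 129/50 m

S_min = 129/50 m = 2.5800 m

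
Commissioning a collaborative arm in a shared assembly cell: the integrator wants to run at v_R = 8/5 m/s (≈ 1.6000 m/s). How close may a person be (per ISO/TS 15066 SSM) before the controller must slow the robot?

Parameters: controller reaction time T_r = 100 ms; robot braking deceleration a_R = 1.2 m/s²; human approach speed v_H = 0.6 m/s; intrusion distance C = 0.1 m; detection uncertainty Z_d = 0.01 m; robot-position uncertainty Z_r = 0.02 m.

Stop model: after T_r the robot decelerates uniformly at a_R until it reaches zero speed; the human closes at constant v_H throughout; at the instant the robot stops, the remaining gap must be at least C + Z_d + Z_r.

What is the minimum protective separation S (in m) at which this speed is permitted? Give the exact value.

S_min = 133/60 m = 2.2167 m

stop time T_s = (8/5)/(6/5) = 1.3333 s
robot covers v_R·T_r = 1.6000·0.1000 = 0.1600 m before braking
robot covers 1.6000·1.3333 − ½·1.2000·1.3333² = 1.0667 m while stopping
human closes 0.6000·1.4333 = 0.8600 m
margins: 0.1000+0.0100+0.0200 = 0.1300 m
S_min ≈ 0.1600+1.0667+0.8600+0.1300  ⇒  S_min = 133/60 m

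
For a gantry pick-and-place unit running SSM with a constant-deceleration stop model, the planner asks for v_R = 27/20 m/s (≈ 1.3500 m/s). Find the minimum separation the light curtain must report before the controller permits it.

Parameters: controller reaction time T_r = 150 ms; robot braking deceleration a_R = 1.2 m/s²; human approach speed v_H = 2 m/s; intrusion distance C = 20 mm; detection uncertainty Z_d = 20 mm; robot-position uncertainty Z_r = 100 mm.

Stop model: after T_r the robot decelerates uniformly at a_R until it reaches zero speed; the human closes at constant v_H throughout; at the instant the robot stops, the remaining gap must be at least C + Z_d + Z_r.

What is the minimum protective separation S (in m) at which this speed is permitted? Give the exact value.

S_min = 5843/1600 m = 3.6519 m

braking lasts T_s = (27/20)/(6/5) = 1.1250 s
reaction-phase robot travel = 1.3500·0.1500 = 0.2025 m
braking distance = 1.3500²/(2·1.2000) = 0.7594 m
human closes 2.0000·1.2750 = 2.5500 m
residual clearance needed = 0.0200+0.0200+0.1000 = 0.1400 m
S_min ≈ 0.2025+0.7594+2.5500+0.1400  ⇒  S_min = 5843/1600 m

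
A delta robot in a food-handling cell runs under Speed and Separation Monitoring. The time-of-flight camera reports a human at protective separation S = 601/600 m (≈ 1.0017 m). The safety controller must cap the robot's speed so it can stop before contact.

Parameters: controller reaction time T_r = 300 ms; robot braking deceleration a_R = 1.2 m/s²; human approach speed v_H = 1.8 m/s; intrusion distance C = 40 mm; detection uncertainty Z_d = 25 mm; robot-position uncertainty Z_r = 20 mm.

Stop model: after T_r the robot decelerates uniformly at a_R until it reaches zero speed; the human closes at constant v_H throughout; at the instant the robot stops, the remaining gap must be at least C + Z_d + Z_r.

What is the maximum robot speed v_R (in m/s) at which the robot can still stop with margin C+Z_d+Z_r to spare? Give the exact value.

collect terms ⇒ (5/12)·v_R² + (9/5)·v_R + (-113/300) = 0
  disc = (9/5)² − 4·(5/12)·(-113/300) = 3481/900 ; √disc = 59/30
  v_R = (−(9/5) + 59/30) / (2·(5/12)) = 1/5 m/s
check:
T_s = v_R/a_R = (1/5)/(6/5) = 0.1667 s
robot covers v_R·T_r = 0.2000·0.3000 = 0.0600 m before braking
robot covers 0.2000·0.1667 − ½·1.2000·0.1667² = 0.0167 m while stopping
human over T_r+T_s: 1.8000·(0.3000+0.1667) = 0.8400 m
margins: 0.0400+0.0250+0.0200 = 0.0850 m
sum ≈ 0.0600+0.0167+0.8400+0.0850 ≈ 1.0017 m = S ✓

v_R_max = 1/5 m/s = 0.2000 m/s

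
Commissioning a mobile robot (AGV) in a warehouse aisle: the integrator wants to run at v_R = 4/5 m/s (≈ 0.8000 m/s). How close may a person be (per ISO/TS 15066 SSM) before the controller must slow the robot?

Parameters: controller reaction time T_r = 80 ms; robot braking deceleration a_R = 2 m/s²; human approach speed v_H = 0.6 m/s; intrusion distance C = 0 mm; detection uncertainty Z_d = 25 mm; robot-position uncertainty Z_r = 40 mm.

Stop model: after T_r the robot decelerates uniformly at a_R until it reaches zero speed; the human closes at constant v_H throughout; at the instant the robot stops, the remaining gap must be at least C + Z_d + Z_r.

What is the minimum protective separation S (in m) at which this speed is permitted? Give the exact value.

S_min = 577/1000 m = 0.5770 m

T_s = v_R/a_R = (4/5)/2 = 0.4000 s
robot in T_r: 0.8000·0.0800 = 0.0640 m
robot covers 0.8000·0.4000 − ½·2.0000·0.4000² = 0.1600 m while stopping
person approaches 0.6000·(0.0800+0.4000) = 0.2880 m
C+Z_d+Z_r = 0.0000+0.0250+0.0400 = 0.0650 m
S_min ≈ 0.0640+0.1600+0.2880+0.0650  ⇒  S_min = 577/1000 m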